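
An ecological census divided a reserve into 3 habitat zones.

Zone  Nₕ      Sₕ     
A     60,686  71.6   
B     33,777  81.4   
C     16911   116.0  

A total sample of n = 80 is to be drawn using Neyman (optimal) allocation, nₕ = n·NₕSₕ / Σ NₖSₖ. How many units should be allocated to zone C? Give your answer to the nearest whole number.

A: NₕSₕ = 60686·71.6 = 4345117.6
B: NₕSₕ = 33777·81.4 = 2749447.8
C: NₕSₕ = 16911·116.0 = 1961676
Σ NₕSₕ = 9056241.4.
n_C = 80·1961676/9056241.4 = 17.329... → 17.

17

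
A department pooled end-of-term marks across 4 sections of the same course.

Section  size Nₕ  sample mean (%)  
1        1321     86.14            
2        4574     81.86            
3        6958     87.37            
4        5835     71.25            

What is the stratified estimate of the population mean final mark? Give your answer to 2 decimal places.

80.90

N = 18688; weights Wₕ = Nₕ/N = (0.0707, 0.2448, 0.3723, 0.3122).
x̄_st = Σ Wₕ·x̄ₕ = 0.0707·86.14 + 0.2448·81.86 + 0.3723·87.37 + 0.3122·71.25 ≈ 80.9013...
→ 80.90.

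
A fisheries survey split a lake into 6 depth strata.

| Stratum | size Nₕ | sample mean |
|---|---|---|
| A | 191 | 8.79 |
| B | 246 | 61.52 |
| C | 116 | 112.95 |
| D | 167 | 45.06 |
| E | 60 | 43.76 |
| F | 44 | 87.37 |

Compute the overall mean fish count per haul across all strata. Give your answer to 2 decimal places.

N = 191 + 246 + 116 + 167 + 60 + 44 = 824.
Overall mean = Σ (Nₕ/N)·x̄ₕ — weight by population share, not a simple average.
Σ Nₕx̄ₕ = 191·8.79 + 246·61.52 + 116·112.95 + 167·45.06 + 60·43.76 + 44·87.37 = 1678.89 + 15133.92 + 13102.2 + 7525.02 + 2625.6 + 3844.28 = 43909.91.
Divide by N: 43909.91 / 824 = 53.2887... → 53.29.

53.29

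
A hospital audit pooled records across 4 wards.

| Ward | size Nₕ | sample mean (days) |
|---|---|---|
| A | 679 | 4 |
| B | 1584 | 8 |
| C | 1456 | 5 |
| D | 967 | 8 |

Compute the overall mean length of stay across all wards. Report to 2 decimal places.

N = 4686; weights Wₕ = Nₕ/N = (0.1449, 0.3380, 0.3107, 0.2064).
x̄_st = Σ Wₕ·x̄ₕ = 0.1449·4 + 0.3380·8 + 0.3107·5 + 0.2064·8 ≈ 6.4883...
→ 6.49.

6.49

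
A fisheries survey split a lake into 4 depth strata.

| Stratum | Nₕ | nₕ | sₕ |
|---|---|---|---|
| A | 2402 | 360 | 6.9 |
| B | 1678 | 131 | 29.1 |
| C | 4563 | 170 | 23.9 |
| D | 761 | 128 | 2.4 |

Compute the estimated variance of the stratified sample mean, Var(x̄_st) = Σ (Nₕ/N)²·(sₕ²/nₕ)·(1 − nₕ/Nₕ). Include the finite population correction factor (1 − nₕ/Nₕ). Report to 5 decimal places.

N = 9404; Wₕ = Nₕ/N.
stratum A: (2402/9404)²·6.9²/360·(1 − 360/2402) = 0.00733498
stratum B: (1678/9404)²·29.1²/131·(1 − 131/1678) = 0.18974560
stratum C: (4563/9404)²·23.9²/170·(1 − 170/4563) = 0.76161118
stratum D: (761/9404)²·2.4²/128·(1 − 128/761) = 0.00024512
Sum = 0.95893688 → 0.95894.

0.95894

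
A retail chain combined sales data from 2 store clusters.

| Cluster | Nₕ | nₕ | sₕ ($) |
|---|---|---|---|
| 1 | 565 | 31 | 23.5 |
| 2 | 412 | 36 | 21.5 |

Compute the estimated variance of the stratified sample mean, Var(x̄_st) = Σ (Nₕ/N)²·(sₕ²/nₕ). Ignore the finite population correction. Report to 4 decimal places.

8.2411

N = 977. Term for each stratum: Wₕ²sₕ²/nₕ.
Var(x̄_st) = 5.9577435 + 2.2833880 = 8.2411315 → 8.2411.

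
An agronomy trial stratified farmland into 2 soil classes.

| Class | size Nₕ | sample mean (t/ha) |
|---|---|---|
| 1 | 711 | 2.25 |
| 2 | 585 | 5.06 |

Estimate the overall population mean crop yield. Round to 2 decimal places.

3.52

N = 711 + 585 = 1296.
Overall mean = Σ (Nₕ/N)·x̄ₕ — weight by population share, not a simple average.
Σ Nₕx̄ₕ = 711·2.25 + 585·5.06 = 1599.75 + 2960.1 = 4559.85.
Divide by N: 4559.85 / 1296 = 3.5184... → 3.52.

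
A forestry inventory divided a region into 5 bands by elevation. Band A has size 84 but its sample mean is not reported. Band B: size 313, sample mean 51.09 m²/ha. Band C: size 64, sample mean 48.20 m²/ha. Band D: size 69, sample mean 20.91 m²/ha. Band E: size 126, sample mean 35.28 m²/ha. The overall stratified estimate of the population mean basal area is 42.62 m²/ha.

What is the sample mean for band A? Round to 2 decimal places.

35.65

Σ Nₕx̄ₕ = N·μ, so 84·x̄_A = 656·42.62 − (313·51.09 + 64·48.20 + 69·20.91 + 126·35.28).
= 27958.72 − 24964.04 = 2994.68.
x̄_A = 2994.68 / 84 = 35.6510... → 35.65.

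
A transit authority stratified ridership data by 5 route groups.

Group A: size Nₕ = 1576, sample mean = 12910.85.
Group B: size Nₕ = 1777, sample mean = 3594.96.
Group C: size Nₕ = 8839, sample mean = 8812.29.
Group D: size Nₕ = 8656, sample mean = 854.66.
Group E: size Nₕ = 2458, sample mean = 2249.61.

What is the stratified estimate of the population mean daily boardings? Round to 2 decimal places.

N = 1576 + 1777 + 8839 + 8656 + 2458 = 23306.
The stratified mean weights each stratum mean by its population share Nₕ/N.
Σ Nₕx̄ₕ = 1576·12910.85 + 1777·3594.96 + 8839·8812.29 + 8656·854.66 + 2458·2249.61 = 20347499.6 + 6388243.92 + 77891831.31 + 7397936.96 + 5529541.38 = 117555053.17.
Divide by N: 117555053.17 / 23306 = 5043.9824... → 5043.98.

5043.98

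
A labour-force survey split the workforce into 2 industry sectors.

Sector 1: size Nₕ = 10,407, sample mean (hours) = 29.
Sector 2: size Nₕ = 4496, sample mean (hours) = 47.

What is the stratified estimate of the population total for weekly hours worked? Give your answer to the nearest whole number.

1: 10407·29 = 301803
2: 4496·47 = 211312
τ̂ = Σ Nₕx̄ₕ = 513115.

513115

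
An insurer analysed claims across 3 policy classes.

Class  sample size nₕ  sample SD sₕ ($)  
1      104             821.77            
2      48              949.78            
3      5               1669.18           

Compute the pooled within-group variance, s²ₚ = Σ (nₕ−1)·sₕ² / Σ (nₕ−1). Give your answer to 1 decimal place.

799344.3

Degrees of freedom: 103 + 47 + 4 = 154.
Σ(nₕ−1)sₕ² = 103·675305.9329 + 47·902082.0484 + 4·2786161.8724 = 123099014.8531.
s²ₚ = 123099014.8531 / 154 = 799344.252... → 799344.3.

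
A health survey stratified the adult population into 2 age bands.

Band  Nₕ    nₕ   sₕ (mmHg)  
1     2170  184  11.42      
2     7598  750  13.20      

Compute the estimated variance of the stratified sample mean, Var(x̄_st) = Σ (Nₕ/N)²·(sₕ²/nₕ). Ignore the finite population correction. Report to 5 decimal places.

N = 9768. Term for each stratum: Wₕ²sₕ²/nₕ.
Var(x̄_st) = 0.03498022 + 0.14056393 = 0.17554415 → 0.17554.

0.17554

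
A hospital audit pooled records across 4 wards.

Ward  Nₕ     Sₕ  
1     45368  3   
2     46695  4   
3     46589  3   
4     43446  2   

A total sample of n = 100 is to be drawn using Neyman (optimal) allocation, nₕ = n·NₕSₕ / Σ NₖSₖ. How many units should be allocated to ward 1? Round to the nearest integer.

25

1: NₕSₕ = 45368·3 = 136104
2: NₕSₕ = 46695·4 = 186780
3: NₕSₕ = 46589·3 = 139767
4: NₕSₕ = 43446·2 = 86892
Σ NₕSₕ = 549543.
n_1 = 100·136104/549543 = 24.767... → 25.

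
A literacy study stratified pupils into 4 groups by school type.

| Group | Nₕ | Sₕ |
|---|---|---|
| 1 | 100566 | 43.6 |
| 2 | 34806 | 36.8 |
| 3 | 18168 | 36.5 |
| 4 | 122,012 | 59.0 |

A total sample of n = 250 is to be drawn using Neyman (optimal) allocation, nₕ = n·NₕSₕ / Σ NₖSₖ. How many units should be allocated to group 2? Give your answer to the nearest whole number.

24

1: NₕSₕ = 100566·43.6 = 4384677.6
2: NₕSₕ = 34806·36.8 = 1280860.8
3: NₕSₕ = 18168·36.5 = 663132
4: NₕSₕ = 122012·59.0 = 7198708
Σ NₕSₕ = 13527378.4.
n_2 = 250·1280860.8/13527378.4 = 23.672... → 24.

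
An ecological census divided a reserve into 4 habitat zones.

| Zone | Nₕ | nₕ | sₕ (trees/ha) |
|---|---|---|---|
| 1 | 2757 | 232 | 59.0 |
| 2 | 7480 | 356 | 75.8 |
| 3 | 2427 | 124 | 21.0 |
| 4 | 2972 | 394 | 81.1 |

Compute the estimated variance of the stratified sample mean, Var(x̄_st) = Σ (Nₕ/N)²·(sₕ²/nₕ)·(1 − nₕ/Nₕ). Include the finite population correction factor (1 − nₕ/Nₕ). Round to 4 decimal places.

N = 15636; Wₕ = Nₕ/N.
zone 1: (2757/15636)²·59.0²/232·(1 − 232/2757) = 0.4272311
zone 2: (7480/15636)²·75.8²/356·(1 − 356/7480) = 3.5177308
zone 3: (2427/15636)²·21.0²/124·(1 − 124/2427) = 0.0813073
zone 4: (2972/15636)²·81.1²/394·(1 − 394/2972) = 0.5231496
Sum = 4.5494187 → 4.5494.

4.5494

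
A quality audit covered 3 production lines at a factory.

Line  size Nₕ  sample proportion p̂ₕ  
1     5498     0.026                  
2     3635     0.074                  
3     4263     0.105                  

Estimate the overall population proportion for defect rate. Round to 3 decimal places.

N = 5498 + 3635 + 4263 = 13396.
Overall proportion = Σ (Nₕ/N)·p̂ₕ.
Σ Nₕp̂ₕ = 142.948 + 268.99 + 447.615 = 859.553.
859.553 / 13396 = 0.06416... → 0.064.

0.064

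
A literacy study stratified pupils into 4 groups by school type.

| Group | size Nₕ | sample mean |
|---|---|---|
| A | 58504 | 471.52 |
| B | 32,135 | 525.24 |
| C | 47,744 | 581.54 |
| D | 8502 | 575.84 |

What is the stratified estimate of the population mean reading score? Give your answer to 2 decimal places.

525.07

x̄_st = (Σ Nₕx̄ₕ) / (Σ Nₕ) = (58504·471.52 + 32135·525.24 + 47744·581.54 + 8502·575.84) / 146885
= 77125230.92 / 146885 = 525.0722... → 525.07.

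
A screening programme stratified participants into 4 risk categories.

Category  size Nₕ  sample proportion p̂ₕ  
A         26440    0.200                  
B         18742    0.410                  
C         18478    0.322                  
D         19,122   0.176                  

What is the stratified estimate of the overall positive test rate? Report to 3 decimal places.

Wₕ = Nₕ/N with N = 82782: 0.3194, 0.2264, 0.2232, 0.2310.
p̂_st = 0.3194·0.200 + 0.2264·0.410 + 0.2232·0.322 + 0.2310·0.176 ≈ 0.26923... → 0.269.

0.269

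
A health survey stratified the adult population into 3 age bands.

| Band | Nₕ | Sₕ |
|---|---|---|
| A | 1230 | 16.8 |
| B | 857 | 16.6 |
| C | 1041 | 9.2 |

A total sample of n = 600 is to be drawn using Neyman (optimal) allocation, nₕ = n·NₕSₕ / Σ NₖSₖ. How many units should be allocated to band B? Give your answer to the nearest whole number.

192

A: NₕSₕ = 1230·16.8 = 20664
B: NₕSₕ = 857·16.6 = 14226.2
C: NₕSₕ = 1041·9.2 = 9577.2
Σ NₕSₕ = 44467.4.
n_B = 600·14226.2/44467.4 = 191.955... → 192.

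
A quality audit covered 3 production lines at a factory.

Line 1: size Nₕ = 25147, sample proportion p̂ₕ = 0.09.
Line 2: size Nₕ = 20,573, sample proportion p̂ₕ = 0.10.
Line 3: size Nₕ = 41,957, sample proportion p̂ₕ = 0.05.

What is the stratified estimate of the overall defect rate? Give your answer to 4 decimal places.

Wₕ = Nₕ/N with N = 87677: 0.2868, 0.2346, 0.4785.
p̂_st = 0.2868·0.09 + 0.2346·0.10 + 0.4785·0.05 ≈ 0.073205... → 0.0732.

0.0732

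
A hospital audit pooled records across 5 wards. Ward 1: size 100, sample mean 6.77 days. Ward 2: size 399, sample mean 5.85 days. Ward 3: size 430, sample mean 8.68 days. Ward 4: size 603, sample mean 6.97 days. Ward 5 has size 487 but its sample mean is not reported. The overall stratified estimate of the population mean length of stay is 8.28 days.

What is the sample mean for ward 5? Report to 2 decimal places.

11.85

Σ Nₕx̄ₕ = N·μ, so 487·x̄_5 = 2019·8.28 − (100·6.77 + 399·5.85 + 430·8.68 + 603·6.97).
= 16717.32 − 10946.46 = 5770.86.
x̄_5 = 5770.86 / 487 = 11.8498... → 11.85.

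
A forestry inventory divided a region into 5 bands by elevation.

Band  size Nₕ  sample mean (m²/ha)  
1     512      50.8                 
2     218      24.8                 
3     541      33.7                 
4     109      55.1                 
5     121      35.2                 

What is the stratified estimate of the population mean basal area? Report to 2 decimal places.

x̄_st = (Σ Nₕx̄ₕ) / (Σ Nₕ) = (512·50.8 + 218·24.8 + 541·33.7 + 109·55.1 + 121·35.2) / 1501
= 59912.8 / 1501 = 39.9153... → 39.92.

39.92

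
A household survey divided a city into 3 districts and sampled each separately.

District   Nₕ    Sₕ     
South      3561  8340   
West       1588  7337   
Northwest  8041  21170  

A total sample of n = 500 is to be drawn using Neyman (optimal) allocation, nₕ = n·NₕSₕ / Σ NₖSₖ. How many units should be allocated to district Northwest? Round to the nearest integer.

402

South: NₕSₕ = 3561·8340 = 29698740
West: NₕSₕ = 1588·7337 = 11651156
Northwest: NₕSₕ = 8041·21170 = 170227970
Σ NₕSₕ = 211577866.
n_Northwest = 500·170227970/211577866 = 402.282... → 402.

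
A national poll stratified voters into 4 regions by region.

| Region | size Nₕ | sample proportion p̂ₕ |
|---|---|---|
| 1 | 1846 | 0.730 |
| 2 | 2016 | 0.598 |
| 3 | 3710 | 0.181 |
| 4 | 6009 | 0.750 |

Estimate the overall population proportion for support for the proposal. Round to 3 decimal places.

N = 1846 + 2016 + 3710 + 6009 = 13581.
Overall proportion = Σ (Nₕ/N)·p̂ₕ.
Σ Nₕp̂ₕ = 1347.58 + 1205.568 + 671.51 + 4506.75 = 7731.408.
7731.408 / 13581 = 0.56928... → 0.569.

0.569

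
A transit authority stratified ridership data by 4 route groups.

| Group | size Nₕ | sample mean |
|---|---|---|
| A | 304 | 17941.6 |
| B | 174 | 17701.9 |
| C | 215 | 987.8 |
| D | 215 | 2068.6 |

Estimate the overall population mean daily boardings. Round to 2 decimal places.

10122.80

x̄_st = (Σ Nₕx̄ₕ) / (Σ Nₕ) = (304·17941.6 + 174·17701.9 + 215·987.8 + 215·2068.6) / 908
= 9191503 / 908 = 10122.8007... → 10122.80.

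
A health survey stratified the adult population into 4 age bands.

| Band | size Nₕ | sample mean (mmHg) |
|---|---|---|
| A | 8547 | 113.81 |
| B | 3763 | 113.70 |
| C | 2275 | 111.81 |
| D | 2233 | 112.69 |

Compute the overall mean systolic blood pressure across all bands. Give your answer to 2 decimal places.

N = 16818; weights Wₕ = Nₕ/N = (0.5082, 0.2237, 0.1353, 0.1328).
x̄_st = Σ Wₕ·x̄ₕ = 0.5082·113.81 + 0.2237·113.70 + 0.1353·111.81 + 0.1328·112.69 ≈ 113.3661...
→ 113.37.

113.37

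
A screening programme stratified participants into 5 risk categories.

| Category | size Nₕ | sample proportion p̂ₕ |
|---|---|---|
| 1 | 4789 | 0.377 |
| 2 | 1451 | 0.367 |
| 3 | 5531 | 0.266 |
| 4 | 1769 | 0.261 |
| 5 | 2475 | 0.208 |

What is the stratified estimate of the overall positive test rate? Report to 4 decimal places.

N = 4789 + 1451 + 5531 + 1769 + 2475 = 16015.
Overall proportion = Σ (Nₕ/N)·p̂ₕ.
Σ Nₕp̂ₕ = 1805.453 + 532.517 + 1471.246 + 461.709 + 514.8 = 4785.725.
4785.725 / 16015 = 0.298828... → 0.2988.

0.2988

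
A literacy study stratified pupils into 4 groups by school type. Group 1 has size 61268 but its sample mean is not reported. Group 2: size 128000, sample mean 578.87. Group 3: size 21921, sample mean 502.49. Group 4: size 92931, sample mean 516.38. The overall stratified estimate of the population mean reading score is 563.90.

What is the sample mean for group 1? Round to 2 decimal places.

626.67

Σ Nₕx̄ₕ = N·μ, so 61268·x̄_1 = 304120·563.90 − (128000·578.87 + 21921·502.49 + 92931·516.38).
= 171493268 − 133098153.07 = 38395114.93.
x̄_1 = 38395114.93 / 61268 = 626.6749... → 626.67.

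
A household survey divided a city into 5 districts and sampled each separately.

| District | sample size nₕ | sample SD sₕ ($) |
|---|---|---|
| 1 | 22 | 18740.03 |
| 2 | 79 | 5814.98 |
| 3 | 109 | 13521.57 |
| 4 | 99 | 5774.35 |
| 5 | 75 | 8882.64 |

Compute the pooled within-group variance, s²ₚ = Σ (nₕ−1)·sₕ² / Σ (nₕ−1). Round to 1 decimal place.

102545446.6

Degrees of freedom: 21 + 78 + 108 + 98 + 74 = 379.
Σ(nₕ−1)sₕ² = 21·351188724.4009 + 78·33813992.4004 + 108·182832855.2649 + 98·33343117.9225 + 74·78901293.3696 = 38864724254.0147.
s²ₚ = 38864724254.0147 / 379 = 102545446.581... → 102545446.6.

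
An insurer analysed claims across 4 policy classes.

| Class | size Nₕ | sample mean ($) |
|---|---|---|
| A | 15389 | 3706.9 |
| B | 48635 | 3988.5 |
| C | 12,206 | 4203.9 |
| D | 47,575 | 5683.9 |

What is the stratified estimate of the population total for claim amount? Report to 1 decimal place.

A: 15389·3706.9 = 57045484.1
B: 48635·3988.5 = 193980697.5
C: 12206·4203.9 = 51312803.4
D: 47575·5683.9 = 270411542.5
τ̂ = Σ Nₕx̄ₕ = 572750527.5.

572750527.5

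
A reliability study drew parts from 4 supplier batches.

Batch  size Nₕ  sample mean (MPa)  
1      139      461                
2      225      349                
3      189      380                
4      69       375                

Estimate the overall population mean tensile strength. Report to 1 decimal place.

x̄_st = (Σ Nₕx̄ₕ) / (Σ Nₕ) = (139·461 + 225·349 + 189·380 + 69·375) / 622
= 240299 / 622 = 386.333... → 386.3.

386.3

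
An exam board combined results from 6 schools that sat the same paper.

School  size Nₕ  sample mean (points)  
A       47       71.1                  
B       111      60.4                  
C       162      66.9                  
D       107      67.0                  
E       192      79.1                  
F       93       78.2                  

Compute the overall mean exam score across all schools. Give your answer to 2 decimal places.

x̄_st = (Σ Nₕx̄ₕ) / (Σ Nₕ) = (47·71.1 + 111·60.4 + 162·66.9 + 107·67.0 + 192·79.1 + 93·78.2) / 712
= 50512.7 / 712 = 70.9448... → 70.94.

70.94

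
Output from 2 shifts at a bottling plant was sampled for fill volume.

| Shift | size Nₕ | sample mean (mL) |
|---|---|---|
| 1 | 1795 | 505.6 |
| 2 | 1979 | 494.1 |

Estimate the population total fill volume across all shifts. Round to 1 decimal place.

1885375.9

Population total = Σ Nₕ·x̄ₕ (each stratum's size times its mean).
1795·505.6 + 1979·494.1 = 907552 + 977823.9 = 1885375.9.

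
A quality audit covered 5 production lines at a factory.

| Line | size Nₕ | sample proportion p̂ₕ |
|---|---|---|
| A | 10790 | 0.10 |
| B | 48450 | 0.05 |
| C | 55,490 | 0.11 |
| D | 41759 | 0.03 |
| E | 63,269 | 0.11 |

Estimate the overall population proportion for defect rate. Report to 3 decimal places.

0.081

N = 10790 + 48450 + 55490 + 41759 + 63269 = 219758.
Overall proportion = Σ (Nₕ/N)·p̂ₕ.
Σ Nₕp̂ₕ = 1079 + 2422.5 + 6103.9 + 1252.77 + 6959.59 = 17817.76.
17817.76 / 219758 = 0.08108... → 0.081.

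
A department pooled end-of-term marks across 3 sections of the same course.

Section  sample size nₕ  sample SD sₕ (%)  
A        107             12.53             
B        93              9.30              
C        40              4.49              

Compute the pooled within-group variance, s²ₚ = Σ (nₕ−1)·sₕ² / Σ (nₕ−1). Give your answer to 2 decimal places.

A: (107−1)·12.53² = 106·157.0009 = 16642.0954
B: (93−1)·9.30² = 92·86.49 = 7957.08
C: (40−1)·4.49² = 39·20.1601 = 786.2439
Numerator = 25385.4193; denominator = Σ(nₕ−1) = 237.
s²ₚ = 25385.4193/237 = 107.1115... → 107.11.

107.11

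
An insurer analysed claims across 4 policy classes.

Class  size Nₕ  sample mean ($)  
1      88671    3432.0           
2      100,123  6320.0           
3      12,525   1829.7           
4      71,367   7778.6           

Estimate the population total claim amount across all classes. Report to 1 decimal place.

Population total = Σ Nₕ·x̄ₕ (each stratum's size times its mean).
88671·3432.0 + 100123·6320.0 + 12525·1829.7 + 71367·7778.6 = 304318872 + 632777360 + 22916992.5 + 555135346.2 = 1515148570.7.

1515148570.7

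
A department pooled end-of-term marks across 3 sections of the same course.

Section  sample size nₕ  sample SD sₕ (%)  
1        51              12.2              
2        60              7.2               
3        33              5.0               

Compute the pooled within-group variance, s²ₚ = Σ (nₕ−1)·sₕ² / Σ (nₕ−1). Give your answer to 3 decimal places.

Degrees of freedom: 50 + 59 + 32 = 141.
Σ(nₕ−1)sₕ² = 50·148.84 + 59·51.84 + 32·25 = 11300.56.
s²ₚ = 11300.56 / 141 = 80.14582... → 80.146.

80.146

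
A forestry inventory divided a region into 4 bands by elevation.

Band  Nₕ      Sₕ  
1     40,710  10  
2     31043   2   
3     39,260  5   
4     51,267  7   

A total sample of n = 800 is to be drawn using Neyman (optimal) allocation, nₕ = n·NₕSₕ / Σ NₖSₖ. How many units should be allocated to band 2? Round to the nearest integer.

Σ NₕSₕ = 40710·10 + 31043·2 + 39260·5 + 51267·7 = 1024355.
Share for 2: 62086/1024355 = 0.06061.
n_2 = 800 × 0.06061 = 48.488... → 48.

48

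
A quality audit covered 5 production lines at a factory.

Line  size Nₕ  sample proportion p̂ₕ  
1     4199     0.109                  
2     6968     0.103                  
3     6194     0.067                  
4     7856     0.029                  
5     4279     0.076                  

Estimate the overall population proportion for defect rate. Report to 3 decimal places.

N = 4199 + 6968 + 6194 + 7856 + 4279 = 29496.
Overall proportion = Σ (Nₕ/N)·p̂ₕ.
Σ Nₕp̂ₕ = 457.691 + 717.704 + 414.998 + 227.824 + 325.204 = 2143.421.
2143.421 / 29496 = 0.07267... → 0.073.

0.073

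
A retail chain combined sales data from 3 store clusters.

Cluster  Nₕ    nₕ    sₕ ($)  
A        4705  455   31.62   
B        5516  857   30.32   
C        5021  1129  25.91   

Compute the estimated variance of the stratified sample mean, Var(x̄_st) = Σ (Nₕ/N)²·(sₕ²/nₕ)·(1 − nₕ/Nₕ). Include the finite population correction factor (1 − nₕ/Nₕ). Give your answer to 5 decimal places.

0.35782

N = 15242; Wₕ = Nₕ/N.
cluster A: (4705/15242)²·31.62²/455·(1 − 455/4705) = 0.18913721
cluster B: (5516/15242)²·30.32²/857·(1 − 857/5516) = 0.11866172
cluster C: (5021/15242)²·25.91²/1129·(1 − 1129/5021) = 0.05001727
Sum = 0.35781620 → 0.35782.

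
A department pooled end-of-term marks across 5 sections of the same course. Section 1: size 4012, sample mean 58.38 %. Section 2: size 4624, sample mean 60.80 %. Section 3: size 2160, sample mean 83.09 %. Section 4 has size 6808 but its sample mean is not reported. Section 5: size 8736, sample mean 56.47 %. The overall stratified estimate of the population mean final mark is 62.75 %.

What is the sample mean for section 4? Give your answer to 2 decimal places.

Σ Nₕx̄ₕ = N·μ, so 6808·x̄_4 = 26340·62.75 − (4012·58.38 + 4624·60.80 + 2160·83.09 + 8736·56.47).
= 1652835 − 1188156.08 = 464678.92.
x̄_4 = 464678.92 / 6808 = 68.2548... → 68.25.

68.25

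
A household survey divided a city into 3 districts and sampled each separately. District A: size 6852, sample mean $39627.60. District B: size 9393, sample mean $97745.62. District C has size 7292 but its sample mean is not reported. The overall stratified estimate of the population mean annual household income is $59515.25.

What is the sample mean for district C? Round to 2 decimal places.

Σ Nₕx̄ₕ = N·μ, so 7292·x̄_C = 23537·59515.25 − (6852·39627.60 + 9393·97745.62).
= 1400810439.25 − 1189652923.86 = 211157515.39.
x̄_C = 211157515.39 / 7292 = 28957.4212... → 28957.42.

28957.42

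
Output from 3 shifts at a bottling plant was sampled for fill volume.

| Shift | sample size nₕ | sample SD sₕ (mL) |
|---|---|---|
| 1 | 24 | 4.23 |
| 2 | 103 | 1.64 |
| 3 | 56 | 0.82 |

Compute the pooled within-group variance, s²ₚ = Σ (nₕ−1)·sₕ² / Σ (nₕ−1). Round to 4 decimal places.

4.0159

1: (24−1)·4.23² = 23·17.8929 = 411.5367
2: (103−1)·1.64² = 102·2.6896 = 274.3392
3: (56−1)·0.82² = 55·0.6724 = 36.982
Numerator = 722.8579; denominator = Σ(nₕ−1) = 180.
s²ₚ = 722.8579/180 = 4.015877... → 4.0159.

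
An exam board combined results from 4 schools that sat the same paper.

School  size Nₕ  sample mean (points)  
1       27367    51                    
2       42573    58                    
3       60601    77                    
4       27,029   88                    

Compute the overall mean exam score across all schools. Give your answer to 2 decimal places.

69.24

N = 27367 + 42573 + 60601 + 27029 = 157570.
Overall mean = Σ (Nₕ/N)·x̄ₕ — weight by population share, not a simple average.
Σ Nₕx̄ₕ = 27367·51 + 42573·58 + 60601·77 + 27029·88 = 1395717 + 2469234 + 4666277 + 2378552 = 10909780.
Divide by N: 10909780 / 157570 = 69.2377... → 69.24.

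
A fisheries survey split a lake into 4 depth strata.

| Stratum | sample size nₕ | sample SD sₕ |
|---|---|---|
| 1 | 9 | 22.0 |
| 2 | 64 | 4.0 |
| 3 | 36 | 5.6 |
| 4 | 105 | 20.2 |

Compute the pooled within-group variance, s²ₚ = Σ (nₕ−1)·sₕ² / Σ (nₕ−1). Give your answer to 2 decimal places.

Degrees of freedom: 8 + 63 + 35 + 104 = 210.
Σ(nₕ−1)sₕ² = 8·484 + 63·16 + 35·31.36 + 104·408.04 = 48413.76.
s²ₚ = 48413.76 / 210 = 230.5417... → 230.54.

230.54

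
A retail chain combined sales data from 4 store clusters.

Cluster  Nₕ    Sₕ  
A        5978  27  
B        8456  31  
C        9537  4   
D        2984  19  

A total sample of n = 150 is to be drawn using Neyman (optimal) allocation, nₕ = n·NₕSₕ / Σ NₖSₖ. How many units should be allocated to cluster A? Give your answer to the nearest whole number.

Σ NₕSₕ = 5978·27 + 8456·31 + 9537·4 + 2984·19 = 518386.
Share for A: 161406/518386 = 0.31136.
n_A = 150 × 0.31136 = 46.704... → 47.

47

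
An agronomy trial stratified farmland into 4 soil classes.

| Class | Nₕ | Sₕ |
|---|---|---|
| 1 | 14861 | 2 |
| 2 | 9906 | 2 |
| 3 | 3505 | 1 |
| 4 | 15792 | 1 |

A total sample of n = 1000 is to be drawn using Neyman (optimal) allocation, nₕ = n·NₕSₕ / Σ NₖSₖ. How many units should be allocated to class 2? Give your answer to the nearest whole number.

1: NₕSₕ = 14861·2 = 29722
2: NₕSₕ = 9906·2 = 19812
3: NₕSₕ = 3505·1 = 3505
4: NₕSₕ = 15792·1 = 15792
Σ NₕSₕ = 68831.
n_2 = 1000·19812/68831 = 287.835... → 288.

288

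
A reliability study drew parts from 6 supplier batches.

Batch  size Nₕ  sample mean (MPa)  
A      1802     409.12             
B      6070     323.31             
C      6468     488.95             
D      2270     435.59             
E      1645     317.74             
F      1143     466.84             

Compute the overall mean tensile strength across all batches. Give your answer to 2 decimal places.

407.64

N = 19398; weights Wₕ = Nₕ/N = (0.0929, 0.3129, 0.3334, 0.1170, 0.0848, 0.0589).
x̄_st = Σ Wₕ·x̄ₕ = 0.0929·409.12 + 0.3129·323.31 + 0.3334·488.95 + 0.1170·435.59 + 0.0848·317.74 + 0.0589·466.84 ≈ 407.6361...
→ 407.64.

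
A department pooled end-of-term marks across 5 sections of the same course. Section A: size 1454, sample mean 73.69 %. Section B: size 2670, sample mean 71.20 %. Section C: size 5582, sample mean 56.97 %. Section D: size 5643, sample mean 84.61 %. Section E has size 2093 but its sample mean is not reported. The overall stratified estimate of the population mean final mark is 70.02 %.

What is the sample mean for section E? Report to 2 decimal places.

61.43

Σ Nₕx̄ₕ = N·μ, so 2093·x̄_E = 17442·70.02 − (1454·73.69 + 2670·71.20 + 5582·56.97 + 5643·84.61).
= 1221288.84 − 1092710.03 = 128578.81.
x̄_E = 128578.81 / 2093 = 61.4328... → 61.43.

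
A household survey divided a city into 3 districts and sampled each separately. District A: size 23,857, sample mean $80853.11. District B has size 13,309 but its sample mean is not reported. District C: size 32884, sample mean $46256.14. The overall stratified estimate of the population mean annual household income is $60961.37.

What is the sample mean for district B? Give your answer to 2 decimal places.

N = 23857 + 13309 + 32884 = 70050.
Overall total = μ·N = 60961.37·70050 = 4270343968.5.
Subtract the known strata: 23857·80853.11 + 32884·46256.14 = 3449999553.03.
Remaining total for district B: 4270343968.5 − 3449999553.03 = 820344415.47.
Divide by its size: 820344415.47 / 13309 = 61638.3211... → 61638.32.

61638.32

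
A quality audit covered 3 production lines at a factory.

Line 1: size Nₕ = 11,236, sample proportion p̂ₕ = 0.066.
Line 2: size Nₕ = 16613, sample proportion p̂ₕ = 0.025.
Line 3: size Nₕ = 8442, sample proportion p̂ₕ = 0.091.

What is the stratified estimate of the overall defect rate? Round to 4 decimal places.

0.0530

Wₕ = Nₕ/N with N = 36291: 0.3096, 0.4578, 0.2326.
p̂_st = 0.3096·0.066 + 0.4578·0.025 + 0.2326·0.091 ≈ 0.053047... → 0.0530.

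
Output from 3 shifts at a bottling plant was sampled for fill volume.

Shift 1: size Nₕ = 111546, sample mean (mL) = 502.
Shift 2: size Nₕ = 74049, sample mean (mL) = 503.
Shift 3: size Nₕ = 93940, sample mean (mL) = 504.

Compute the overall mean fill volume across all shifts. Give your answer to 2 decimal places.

502.94

N = 279535; weights Wₕ = Nₕ/N = (0.3990, 0.2649, 0.3361).
x̄_st = Σ Wₕ·x̄ₕ = 0.3990·502 + 0.2649·503 + 0.3361·504 ≈ 502.9370...
→ 502.94.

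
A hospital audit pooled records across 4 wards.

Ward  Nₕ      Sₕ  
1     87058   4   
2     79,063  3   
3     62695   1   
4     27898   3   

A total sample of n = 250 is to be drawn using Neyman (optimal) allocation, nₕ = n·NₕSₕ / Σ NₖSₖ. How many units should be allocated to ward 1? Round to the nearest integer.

1: NₕSₕ = 87058·4 = 348232
2: NₕSₕ = 79063·3 = 237189
3: NₕSₕ = 62695·1 = 62695
4: NₕSₕ = 27898·3 = 83694
Σ NₕSₕ = 731810.
n_1 = 250·348232/731810 = 118.963... → 119.

119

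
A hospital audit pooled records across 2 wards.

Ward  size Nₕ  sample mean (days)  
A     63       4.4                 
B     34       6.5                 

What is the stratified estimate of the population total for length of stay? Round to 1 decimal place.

A: 63·4.4 = 277.2
B: 34·6.5 = 221
τ̂ = Σ Nₕx̄ₕ = 498.2.

498.2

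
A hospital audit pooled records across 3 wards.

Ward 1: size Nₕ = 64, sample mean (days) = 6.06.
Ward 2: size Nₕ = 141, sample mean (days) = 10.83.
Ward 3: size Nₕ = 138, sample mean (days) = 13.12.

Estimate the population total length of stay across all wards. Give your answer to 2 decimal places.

3725.43

Population total = Σ Nₕ·x̄ₕ (each stratum's size times its mean).
64·6.06 + 141·10.83 + 138·13.12 = 387.84 + 1527.03 + 1810.56 = 3725.43.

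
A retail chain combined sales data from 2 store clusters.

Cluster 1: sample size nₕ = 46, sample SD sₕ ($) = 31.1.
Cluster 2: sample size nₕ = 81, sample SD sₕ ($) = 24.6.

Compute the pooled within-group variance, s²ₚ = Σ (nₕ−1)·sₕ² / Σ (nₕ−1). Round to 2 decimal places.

735.50

Degrees of freedom: 45 + 80 = 125.
Σ(nₕ−1)sₕ² = 45·967.21 + 80·605.16 = 91937.25.
s²ₚ = 91937.25 / 125 = 735.498 → 735.50.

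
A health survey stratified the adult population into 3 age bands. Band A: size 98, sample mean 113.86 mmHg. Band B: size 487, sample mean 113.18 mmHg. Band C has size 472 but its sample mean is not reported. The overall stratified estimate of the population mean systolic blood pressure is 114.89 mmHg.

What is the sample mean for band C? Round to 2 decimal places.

Σ Nₕx̄ₕ = N·μ, so 472·x̄_C = 1057·114.89 − (98·113.86 + 487·113.18).
= 121438.73 − 66276.94 = 55161.79.
x̄_C = 55161.79 / 472 = 116.8682... → 116.87.

116.87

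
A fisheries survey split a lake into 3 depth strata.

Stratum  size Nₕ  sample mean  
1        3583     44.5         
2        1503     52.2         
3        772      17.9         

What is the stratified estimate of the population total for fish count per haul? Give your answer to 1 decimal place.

1: 3583·44.5 = 159443.5
2: 1503·52.2 = 78456.6
3: 772·17.9 = 13818.8
τ̂ = Σ Nₕx̄ₕ = 251718.9.

251718.9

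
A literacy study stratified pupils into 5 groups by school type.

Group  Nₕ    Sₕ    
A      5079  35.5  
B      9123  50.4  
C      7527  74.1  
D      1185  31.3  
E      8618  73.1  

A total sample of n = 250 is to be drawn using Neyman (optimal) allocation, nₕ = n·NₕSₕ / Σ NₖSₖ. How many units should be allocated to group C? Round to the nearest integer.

A: NₕSₕ = 5079·35.5 = 180304.5
B: NₕSₕ = 9123·50.4 = 459799.2
C: NₕSₕ = 7527·74.1 = 557750.7
D: NₕSₕ = 1185·31.3 = 37090.5
E: NₕSₕ = 8618·73.1 = 629975.8
Σ NₕSₕ = 1864920.7.
n_C = 250·557750.7/1864920.7 = 74.769... → 75.

75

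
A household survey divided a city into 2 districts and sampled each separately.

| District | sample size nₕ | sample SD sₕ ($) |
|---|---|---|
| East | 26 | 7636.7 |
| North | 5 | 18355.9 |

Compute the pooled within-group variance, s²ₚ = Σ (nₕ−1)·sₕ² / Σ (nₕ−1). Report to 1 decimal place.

96749514.9

Degrees of freedom: 25 + 4 = 29.
Σ(nₕ−1)sₕ² = 25·58319186.89 + 4·336939064.81 = 2805735931.49.
s²ₚ = 2805735931.49 / 29 = 96749514.879... → 96749514.9.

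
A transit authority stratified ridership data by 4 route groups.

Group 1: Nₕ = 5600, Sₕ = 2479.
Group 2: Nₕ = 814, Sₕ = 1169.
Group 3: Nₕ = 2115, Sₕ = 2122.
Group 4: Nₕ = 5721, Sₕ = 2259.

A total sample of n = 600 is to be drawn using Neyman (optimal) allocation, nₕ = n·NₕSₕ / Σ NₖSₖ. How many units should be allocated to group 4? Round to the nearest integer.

240

Σ NₕSₕ = 5600·2479 + 814·1169 + 2115·2122 + 5721·2259 = 32245735.
Share for 4: 12923739/32245735 = 0.40079.
n_4 = 600 × 0.40079 = 240.473... → 240.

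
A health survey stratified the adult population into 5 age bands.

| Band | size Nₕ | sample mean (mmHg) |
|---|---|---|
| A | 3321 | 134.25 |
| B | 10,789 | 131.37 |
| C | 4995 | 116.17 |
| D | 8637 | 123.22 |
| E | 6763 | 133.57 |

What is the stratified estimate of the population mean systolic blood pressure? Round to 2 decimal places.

N = 34505; weights Wₕ = Nₕ/N = (0.0962, 0.3127, 0.1448, 0.2503, 0.1960).
x̄_st = Σ Wₕ·x̄ₕ = 0.0962·134.25 + 0.3127·131.37 + 0.1448·116.17 + 0.2503·123.22 + 0.1960·133.57 ≈ 127.8380...
→ 127.84.

127.84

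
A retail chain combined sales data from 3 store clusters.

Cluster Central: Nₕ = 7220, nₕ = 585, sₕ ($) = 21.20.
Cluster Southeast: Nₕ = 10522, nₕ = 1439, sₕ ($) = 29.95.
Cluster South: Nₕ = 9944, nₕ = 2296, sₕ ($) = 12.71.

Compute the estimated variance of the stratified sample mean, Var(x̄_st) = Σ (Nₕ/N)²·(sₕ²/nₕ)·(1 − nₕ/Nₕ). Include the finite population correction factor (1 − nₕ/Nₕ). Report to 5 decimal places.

N = 27686. Term for each stratum: Wₕ²sₕ²/nₕ·(1−nₕ/Nₕ).
Var(x̄_st) = 0.04801463 + 0.07772130 + 0.00698084 = 0.13271677 → 0.13272.

0.13272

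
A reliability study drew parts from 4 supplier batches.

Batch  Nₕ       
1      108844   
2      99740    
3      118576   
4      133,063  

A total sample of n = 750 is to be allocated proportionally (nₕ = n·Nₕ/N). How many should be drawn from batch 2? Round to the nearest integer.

N = 108844 + 99740 + 118576 + 133063 = 460223.
n_2 = 750·99740/460223 = 162.541... → 163.

163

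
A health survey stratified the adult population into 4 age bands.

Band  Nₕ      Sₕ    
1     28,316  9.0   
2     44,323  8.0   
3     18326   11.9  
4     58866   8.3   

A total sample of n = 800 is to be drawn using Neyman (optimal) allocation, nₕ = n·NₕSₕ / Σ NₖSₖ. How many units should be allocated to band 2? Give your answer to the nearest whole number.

1: NₕSₕ = 28316·9.0 = 254844
2: NₕSₕ = 44323·8.0 = 354584
3: NₕSₕ = 18326·11.9 = 218079.4
4: NₕSₕ = 58866·8.3 = 488587.8
Σ NₕSₕ = 1316095.2.
n_2 = 800·354584/1316095.2 = 215.537... → 216.

216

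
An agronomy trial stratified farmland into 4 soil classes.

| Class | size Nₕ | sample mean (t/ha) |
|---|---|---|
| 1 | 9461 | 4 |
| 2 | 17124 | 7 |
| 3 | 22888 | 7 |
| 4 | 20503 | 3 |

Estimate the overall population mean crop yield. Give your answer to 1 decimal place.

N = 9461 + 17124 + 22888 + 20503 = 69976.
Overall mean = Σ (Nₕ/N)·x̄ₕ — weight by population share, not a simple average.
Σ Nₕx̄ₕ = 9461·4 + 17124·7 + 22888·7 + 20503·3 = 37844 + 119868 + 160216 + 61509 = 379437.
Divide by N: 379437 / 69976 = 5.422... → 5.4.

5.4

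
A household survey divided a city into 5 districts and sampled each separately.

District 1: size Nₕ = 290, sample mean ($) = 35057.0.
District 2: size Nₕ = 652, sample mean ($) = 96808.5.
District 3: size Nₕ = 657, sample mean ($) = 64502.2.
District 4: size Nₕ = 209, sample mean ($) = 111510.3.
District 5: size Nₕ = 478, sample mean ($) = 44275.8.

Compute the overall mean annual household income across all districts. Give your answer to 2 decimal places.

70049.48

N = 290 + 652 + 657 + 209 + 478 = 2286.
Overall mean = Σ (Nₕ/N)·x̄ₕ — weight by population share, not a simple average.
Σ Nₕx̄ₕ = 290·35057.0 + 652·96808.5 + 657·64502.2 + 209·111510.3 + 478·44275.8 = 10166530 + 63119142 + 42377945.4 + 23305652.7 + 21163832.4 = 160133102.5.
Divide by N: 160133102.5 / 2286 = 70049.4762... → 70049.48.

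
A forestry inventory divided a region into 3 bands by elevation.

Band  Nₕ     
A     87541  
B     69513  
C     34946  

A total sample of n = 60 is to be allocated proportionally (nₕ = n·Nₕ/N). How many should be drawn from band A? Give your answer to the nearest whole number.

27

N = 87541 + 69513 + 34946 = 192000.
n_A = 60·87541/192000 = 27.357... → 27.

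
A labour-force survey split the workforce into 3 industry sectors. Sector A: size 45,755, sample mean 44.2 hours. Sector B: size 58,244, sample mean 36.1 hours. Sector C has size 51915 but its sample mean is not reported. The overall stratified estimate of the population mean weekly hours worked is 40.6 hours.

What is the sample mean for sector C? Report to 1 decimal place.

Σ Nₕx̄ₕ = N·μ, so 51915·x̄_C = 155914·40.6 − (45755·44.2 + 58244·36.1).
= 6330108.4 − 4124979.4 = 2205129.
x̄_C = 2205129 / 51915 = 42.476... → 42.5.

42.5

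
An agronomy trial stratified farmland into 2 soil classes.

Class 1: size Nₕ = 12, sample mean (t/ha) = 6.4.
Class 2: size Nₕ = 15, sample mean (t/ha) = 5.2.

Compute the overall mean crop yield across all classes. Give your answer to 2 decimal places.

N = 12 + 15 = 27.
The stratified mean weights each stratum mean by its population share Nₕ/N.
Σ Nₕx̄ₕ = 12·6.4 + 15·5.2 = 76.8 + 78 = 154.8.
Divide by N: 154.8 / 27 = 5.7333... → 5.73.

5.73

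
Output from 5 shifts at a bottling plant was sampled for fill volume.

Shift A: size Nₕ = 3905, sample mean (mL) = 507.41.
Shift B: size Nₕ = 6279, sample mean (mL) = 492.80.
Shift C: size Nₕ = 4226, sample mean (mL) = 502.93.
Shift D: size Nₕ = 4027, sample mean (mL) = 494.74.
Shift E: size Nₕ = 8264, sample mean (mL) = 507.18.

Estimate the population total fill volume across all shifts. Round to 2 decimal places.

Estimate total by summing Nₕ·x̄ₕ over strata.
3905·507.41 + 6279·492.80 + 4226·502.93 + 4027·494.74 + 8264·507.18 = 1981436.05 + 3094291.2 + 2125382.18 + 1992317.98 + 4191335.52 = 13384762.93.

13384762.93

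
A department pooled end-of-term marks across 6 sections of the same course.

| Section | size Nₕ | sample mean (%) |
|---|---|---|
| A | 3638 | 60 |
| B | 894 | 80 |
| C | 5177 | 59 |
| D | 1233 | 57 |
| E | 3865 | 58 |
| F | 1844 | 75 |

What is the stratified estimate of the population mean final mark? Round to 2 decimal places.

61.74

N = 16651; weights Wₕ = Nₕ/N = (0.2185, 0.0537, 0.3109, 0.0740, 0.2321, 0.1107).
x̄_st = Σ Wₕ·x̄ₕ = 0.2185·60 + 0.0537·80 + 0.3109·59 + 0.0740·57 + 0.2321·58 + 0.1107·75 ≈ 61.7377...
→ 61.74.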